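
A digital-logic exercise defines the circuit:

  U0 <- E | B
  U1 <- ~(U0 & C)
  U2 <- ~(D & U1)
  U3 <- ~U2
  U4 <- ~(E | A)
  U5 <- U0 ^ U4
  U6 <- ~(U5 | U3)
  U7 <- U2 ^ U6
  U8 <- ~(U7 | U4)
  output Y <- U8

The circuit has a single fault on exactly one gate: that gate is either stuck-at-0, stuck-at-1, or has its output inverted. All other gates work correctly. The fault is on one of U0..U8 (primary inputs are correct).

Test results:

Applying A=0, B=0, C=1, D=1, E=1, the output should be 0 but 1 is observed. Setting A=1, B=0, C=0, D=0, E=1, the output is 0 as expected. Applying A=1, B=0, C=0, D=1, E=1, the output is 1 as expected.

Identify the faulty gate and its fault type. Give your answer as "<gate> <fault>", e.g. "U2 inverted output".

U1 stuck-at-1

Fault-free values for test 1 (A=0, B=0, C=1, D=1, E=1): U0=1, U1=0, U2=1, U3=0, U4=0, U5=1, U6=0, U7=1, U8=0, giving Y=0. Observed 1.
Test 1: faults giving observed 1 are {U0 stuck-at-0, U0 inverted output, U1 stuck-at-1, U1 inverted output, U2 stuck-at-0, U2 inverted output, U5 stuck-at-0, U5 inverted output, U6 stuck-at-1, U6 inverted output, U7 stuck-at-0, U7 inverted output, U8 stuck-at-1, U8 inverted output}.
Test 2 (A=1, B=0, C=0, D=0, E=1): fault-free U0=1, U1=1, U2=1, U3=0, U4=0, U5=1, U6=0, U7=1, U8=0 → 0; observed 0. Eliminates U0 stuck-at-0, U0 inverted output, U2 stuck-at-0, U2 inverted output, U5 stuck-at-0, U5 inverted output, U6 stuck-at-1, U6 inverted output, U7 stuck-at-0, U7 inverted output, U8 stuck-at-1, U8 inverted output.
Test 3 (A=1, B=0, C=0, D=1, E=1): fault-free U0=1, U1=1, U2=0, U3=1, U4=0, U5=1, U6=0, U7=0, U8=1 → 1; observed 1. Eliminates U1 inverted output.
Only U1 stuck-at-1 is consistent with every test.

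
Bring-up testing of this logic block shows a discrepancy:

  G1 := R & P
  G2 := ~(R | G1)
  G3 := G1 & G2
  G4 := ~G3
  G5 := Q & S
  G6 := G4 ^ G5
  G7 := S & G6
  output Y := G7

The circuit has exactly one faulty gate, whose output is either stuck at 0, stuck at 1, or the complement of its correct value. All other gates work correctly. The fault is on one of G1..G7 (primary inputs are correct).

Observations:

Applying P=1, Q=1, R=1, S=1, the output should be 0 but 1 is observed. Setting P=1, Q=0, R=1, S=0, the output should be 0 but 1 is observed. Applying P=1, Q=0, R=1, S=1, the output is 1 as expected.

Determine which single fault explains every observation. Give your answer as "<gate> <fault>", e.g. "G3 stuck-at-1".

G7 stuck-at-1

Fault-free values for test 1 (P=1, Q=1, R=1, S=1): G1=1, G2=0, G3=0, G4=1, G5=1, G6=0, G7=0, giving Y=0. Observed 1.
Test 1: faults giving observed 1 are {G2 stuck-at-1, G2 inverted output, G3 stuck-at-1, G3 inverted output, G4 stuck-at-0, G4 inverted output, G5 stuck-at-0, G5 inverted output, G6 stuck-at-1, G6 inverted output, G7 stuck-at-1, G7 inverted output}.
Test 2 (P=1, Q=0, R=1, S=0): fault-free G1=1, G2=0, G3=0, G4=1, G5=0, G6=1, G7=0 → 0; observed 1. Eliminates G2 stuck-at-1, G2 inverted output, G3 stuck-at-1, G3 inverted output, G4 stuck-at-0, G4 inverted output, G5 stuck-at-0, G5 inverted output, G6 stuck-at-1, G6 inverted output.
Test 3 (P=1, Q=0, R=1, S=1): fault-free G1=1, G2=0, G3=0, G4=1, G5=0, G6=1, G7=1 → 1; observed 1. Eliminates G7 inverted output.
Only G7 stuck-at-1 is consistent with every test.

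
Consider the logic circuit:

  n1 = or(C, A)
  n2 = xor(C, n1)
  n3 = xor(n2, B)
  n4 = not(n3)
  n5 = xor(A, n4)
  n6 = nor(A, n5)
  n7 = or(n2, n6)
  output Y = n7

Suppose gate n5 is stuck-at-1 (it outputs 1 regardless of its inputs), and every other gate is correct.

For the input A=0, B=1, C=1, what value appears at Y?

0

Propagate with n5 forced: n1=1, n2=0, n3=1, n4=0, n5=1 [stuck-at-1], n6=0, n7=0.
So Y = 0. (Without the fault it would be 1.)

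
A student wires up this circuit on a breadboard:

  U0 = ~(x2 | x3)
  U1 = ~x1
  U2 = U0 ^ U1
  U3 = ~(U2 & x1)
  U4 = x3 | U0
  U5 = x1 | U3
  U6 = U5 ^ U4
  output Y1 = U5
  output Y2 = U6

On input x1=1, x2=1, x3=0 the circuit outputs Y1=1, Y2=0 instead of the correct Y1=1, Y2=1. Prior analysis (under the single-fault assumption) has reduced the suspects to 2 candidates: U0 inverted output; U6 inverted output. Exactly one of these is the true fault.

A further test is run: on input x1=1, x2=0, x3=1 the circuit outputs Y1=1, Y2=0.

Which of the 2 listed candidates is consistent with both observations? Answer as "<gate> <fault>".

U0 inverted output

Evaluate each candidate on input x1=1, x2=0, x3=1:
  U0 inverted output: U0=1 [inverted output], U1=0, U2=1, U3=0, U4=1, U5=1, U6=0 → Y1=1, Y2=0 — matches
  U6 inverted output: U0=0, U1=0, U2=0, U3=1, U4=1, U5=1, U6=1 [inverted output] → Y1=1, Y2=1 — eliminated
Only U0 inverted output reproduces the observed Y1=1, Y2=0.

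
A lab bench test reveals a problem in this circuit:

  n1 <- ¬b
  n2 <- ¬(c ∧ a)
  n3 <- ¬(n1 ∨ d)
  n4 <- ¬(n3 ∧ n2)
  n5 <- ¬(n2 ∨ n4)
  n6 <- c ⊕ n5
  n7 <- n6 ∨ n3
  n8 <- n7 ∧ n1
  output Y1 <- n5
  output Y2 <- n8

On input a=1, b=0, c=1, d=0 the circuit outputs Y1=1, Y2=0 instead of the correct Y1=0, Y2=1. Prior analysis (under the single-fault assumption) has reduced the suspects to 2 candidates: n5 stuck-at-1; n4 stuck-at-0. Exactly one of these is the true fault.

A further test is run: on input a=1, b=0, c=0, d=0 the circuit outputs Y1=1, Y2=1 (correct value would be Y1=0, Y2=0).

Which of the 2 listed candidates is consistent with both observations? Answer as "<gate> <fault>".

n5 stuck-at-1

Evaluate each candidate on input a=1, b=0, c=0, d=0:
  n5 stuck-at-1: n1=1, n2=1, n3=0, n4=1, n5=1 [stuck-at-1], n6=1, n7=1, n8=1 → Y1=1, Y2=1 — matches
  n4 stuck-at-0: n1=1, n2=1, n3=0, n4=0 [stuck-at-0], n5=0, n6=0, n7=0, n8=0 → Y1=0, Y2=0 — eliminated
Only n5 stuck-at-1 reproduces the observed Y1=1, Y2=1.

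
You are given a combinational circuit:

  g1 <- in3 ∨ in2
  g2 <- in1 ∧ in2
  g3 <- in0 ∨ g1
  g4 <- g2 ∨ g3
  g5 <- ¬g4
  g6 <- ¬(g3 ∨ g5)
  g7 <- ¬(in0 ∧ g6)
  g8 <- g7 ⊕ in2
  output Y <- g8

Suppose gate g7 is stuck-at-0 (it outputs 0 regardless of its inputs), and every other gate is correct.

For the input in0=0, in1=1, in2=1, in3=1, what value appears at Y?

1

Propagate with g7 forced: g1=1, g2=1, g3=1, g4=1, g5=0, g6=0, g7=0 [stuck-at-0], g8=1.
So Y = 1. (Without the fault it would be 0.)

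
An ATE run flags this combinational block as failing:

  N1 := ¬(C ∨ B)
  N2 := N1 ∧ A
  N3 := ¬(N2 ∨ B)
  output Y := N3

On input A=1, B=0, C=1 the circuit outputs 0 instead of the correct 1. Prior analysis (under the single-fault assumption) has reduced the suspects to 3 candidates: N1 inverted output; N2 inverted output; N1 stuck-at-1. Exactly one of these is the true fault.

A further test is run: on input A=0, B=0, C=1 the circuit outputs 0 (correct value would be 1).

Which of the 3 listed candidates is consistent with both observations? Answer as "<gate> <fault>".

Evaluate each candidate on input A=0, B=0, C=1:
  N1 inverted output: N1=1 [inverted output], N2=0, N3=1 → 1 — eliminated
  N2 inverted output: N1=0, N2=1 [inverted output], N3=0 → 0 — matches
  N1 stuck-at-1: N1=1 [stuck-at-1], N2=0, N3=1 → 1 — eliminated
Only N2 inverted output reproduces the observed 0.

N2 inverted output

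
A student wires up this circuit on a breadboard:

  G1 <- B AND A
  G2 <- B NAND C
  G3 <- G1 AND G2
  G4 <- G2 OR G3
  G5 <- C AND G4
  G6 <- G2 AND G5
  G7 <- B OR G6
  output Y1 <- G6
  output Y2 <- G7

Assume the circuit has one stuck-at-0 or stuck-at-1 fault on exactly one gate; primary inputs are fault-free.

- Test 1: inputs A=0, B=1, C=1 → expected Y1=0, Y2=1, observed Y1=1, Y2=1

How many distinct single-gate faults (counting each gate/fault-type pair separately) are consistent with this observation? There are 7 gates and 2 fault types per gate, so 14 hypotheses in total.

Fault-free: G1=0, G2=0, G3=0, G4=0, G5=0, G6=0, G7=1 → Y1=0, Y2=1. Observed Y1=1, Y2=1.
  G1 stuck-at-0: output Y1=0, Y2=1 ✗
  G1 stuck-at-1: output Y1=0, Y2=1 ✗
  G2 stuck-at-0: output Y1=0, Y2=1 ✗
  G2 stuck-at-1: output Y1=1, Y2=1 ✓
  G3 stuck-at-0: output Y1=0, Y2=1 ✗
  G3 stuck-at-1: output Y1=0, Y2=1 ✗
  G4 stuck-at-0: output Y1=0, Y2=1 ✗
  G4 stuck-at-1: output Y1=0, Y2=1 ✗
  G5 stuck-at-0: output Y1=0, Y2=1 ✗
  G5 stuck-at-1: output Y1=0, Y2=1 ✗
  G6 stuck-at-0: output Y1=0, Y2=1 ✗
  G6 stuck-at-1: output Y1=1, Y2=1 ✓
  G7 stuck-at-0: output Y1=0, Y2=0 ✗
  G7 stuck-at-1: output Y1=0, Y2=1 ✗
Consistent faults: {G2 stuck-at-1, G6 stuck-at-1} — 2 in all.

2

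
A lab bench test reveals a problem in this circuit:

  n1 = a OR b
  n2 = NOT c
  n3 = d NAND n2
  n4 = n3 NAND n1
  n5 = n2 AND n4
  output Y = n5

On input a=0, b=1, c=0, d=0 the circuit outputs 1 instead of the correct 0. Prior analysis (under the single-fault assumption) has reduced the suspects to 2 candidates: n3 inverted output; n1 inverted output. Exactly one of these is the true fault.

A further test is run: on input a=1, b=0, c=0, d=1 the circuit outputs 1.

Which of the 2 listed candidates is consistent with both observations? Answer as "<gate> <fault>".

Evaluate each candidate on input a=1, b=0, c=0, d=1:
  n3 inverted output: n1=1, n2=1, n3=1 [inverted output], n4=0, n5=0 → 0 — eliminated
  n1 inverted output: n1=0 [inverted output], n2=1, n3=0, n4=1, n5=1 → 1 — matches
Only n1 inverted output reproduces the observed 1.

n1 inverted output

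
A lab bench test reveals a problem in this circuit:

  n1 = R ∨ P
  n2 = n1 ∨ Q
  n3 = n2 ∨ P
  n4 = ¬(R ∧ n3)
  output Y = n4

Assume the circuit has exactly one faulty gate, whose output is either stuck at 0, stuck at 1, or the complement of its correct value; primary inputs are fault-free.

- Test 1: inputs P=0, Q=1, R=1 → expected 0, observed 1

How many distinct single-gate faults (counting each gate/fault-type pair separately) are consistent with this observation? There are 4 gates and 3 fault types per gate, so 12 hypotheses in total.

Fault-free: n1=1, n2=1, n3=1, n4=0 → 0. Observed 1.
  n1 stuck-at-0: output 0 ✗
  n1 stuck-at-1: output 0 ✗
  n1 inverted output: output 0 ✗
  n2 stuck-at-0: output 1 ✓
  n2 stuck-at-1: output 0 ✗
  n2 inverted output: output 1 ✓
  n3 stuck-at-0: output 1 ✓
  n3 stuck-at-1: output 0 ✗
  n3 inverted output: output 1 ✓
  n4 stuck-at-0: output 0 ✗
  n4 stuck-at-1: output 1 ✓
  n4 inverted output: output 1 ✓
Consistent faults: {n2 stuck-at-0, n2 inverted output, n3 stuck-at-0, n3 inverted output, n4 stuck-at-1, n4 inverted output} — 6 in all.

6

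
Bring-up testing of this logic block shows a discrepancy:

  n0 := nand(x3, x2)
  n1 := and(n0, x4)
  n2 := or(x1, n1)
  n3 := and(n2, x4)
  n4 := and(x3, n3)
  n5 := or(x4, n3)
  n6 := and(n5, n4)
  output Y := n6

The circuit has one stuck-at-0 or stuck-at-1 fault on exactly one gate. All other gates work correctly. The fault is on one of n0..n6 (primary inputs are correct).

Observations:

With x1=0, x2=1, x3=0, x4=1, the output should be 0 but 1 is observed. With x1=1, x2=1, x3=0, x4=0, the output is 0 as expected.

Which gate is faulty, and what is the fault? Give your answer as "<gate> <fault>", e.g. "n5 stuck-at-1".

Fault-free values for test 1 (x1=0, x2=1, x3=0, x4=1): n0=1, n1=1, n2=1, n3=1, n4=0, n5=1, n6=0, giving Y=0. Observed 1.
Test 1: faults giving observed 1 are {n4 stuck-at-1, n6 stuck-at-1}.
Test 2 (x1=1, x2=1, x3=0, x4=0): fault-free n0=1, n1=0, n2=1, n3=0, n4=0, n5=0, n6=0 → 0; observed 0. Eliminates n6 stuck-at-1.
Only n4 stuck-at-1 is consistent with every test.

n4 stuck-at-1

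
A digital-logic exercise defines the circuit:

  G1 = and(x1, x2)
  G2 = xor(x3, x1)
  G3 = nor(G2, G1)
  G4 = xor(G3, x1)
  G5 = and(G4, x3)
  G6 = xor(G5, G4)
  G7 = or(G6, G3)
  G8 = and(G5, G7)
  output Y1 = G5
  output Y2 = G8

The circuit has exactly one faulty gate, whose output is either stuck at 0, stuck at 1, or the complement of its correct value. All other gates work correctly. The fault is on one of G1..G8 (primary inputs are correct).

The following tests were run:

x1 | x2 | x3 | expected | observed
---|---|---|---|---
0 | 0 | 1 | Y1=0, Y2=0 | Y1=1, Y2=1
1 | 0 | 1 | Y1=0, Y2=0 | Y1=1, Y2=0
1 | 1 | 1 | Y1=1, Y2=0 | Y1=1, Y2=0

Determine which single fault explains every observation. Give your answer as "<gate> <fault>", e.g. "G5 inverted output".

G2 inverted output

Fault-free values for test 1 (x1=0, x2=0, x3=1): G1=0, G2=1, G3=0, G4=0, G5=0, G6=0, G7=0, G8=0, giving Y1=0, Y2=0. Observed Y1=1, Y2=1.
Test 1: faults giving observed Y1=1, Y2=1 are {G2 stuck-at-0, G2 inverted output, G3 stuck-at-1, G3 inverted output, G5 stuck-at-1, G5 inverted output}.
Test 2 (x1=1, x2=0, x3=1): fault-free G1=0, G2=0, G3=1, G4=0, G5=0, G6=0, G7=1, G8=0 → Y1=0, Y2=0; observed Y1=1, Y2=0. Eliminates G2 stuck-at-0, G3 stuck-at-1, G5 stuck-at-1, G5 inverted output.
Test 3 (x1=1, x2=1, x3=1): fault-free G1=1, G2=0, G3=0, G4=1, G5=1, G6=0, G7=0, G8=0 → Y1=1, Y2=0; observed Y1=1, Y2=0. Eliminates G3 inverted output.
Only G2 inverted output is consistent with every test.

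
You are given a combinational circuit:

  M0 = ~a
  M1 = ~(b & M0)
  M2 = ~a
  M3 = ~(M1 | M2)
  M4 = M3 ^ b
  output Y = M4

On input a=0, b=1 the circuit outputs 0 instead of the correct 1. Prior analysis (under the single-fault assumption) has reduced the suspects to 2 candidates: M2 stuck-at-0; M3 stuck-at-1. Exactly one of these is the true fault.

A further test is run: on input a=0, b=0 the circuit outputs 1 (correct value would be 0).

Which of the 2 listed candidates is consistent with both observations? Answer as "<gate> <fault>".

M3 stuck-at-1

Evaluate each candidate on input a=0, b=0:
  M2 stuck-at-0: M0=1, M1=1, M2=0 [stuck-at-0], M3=0, M4=0 → 0 — eliminated
  M3 stuck-at-1: M0=1, M1=1, M2=1, M3=1 [stuck-at-1], M4=1 → 1 — matches
Only M3 stuck-at-1 reproduces the observed 1.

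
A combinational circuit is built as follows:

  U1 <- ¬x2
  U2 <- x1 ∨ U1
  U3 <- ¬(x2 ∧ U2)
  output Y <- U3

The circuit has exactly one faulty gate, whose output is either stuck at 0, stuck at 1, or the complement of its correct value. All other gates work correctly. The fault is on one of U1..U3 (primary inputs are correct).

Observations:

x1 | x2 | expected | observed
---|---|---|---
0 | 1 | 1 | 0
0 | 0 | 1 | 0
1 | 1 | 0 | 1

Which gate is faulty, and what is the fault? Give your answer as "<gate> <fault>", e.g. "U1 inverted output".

Fault-free values for test 1 (x1=0, x2=1): U1=0, U2=0, U3=1, giving Y=1. Observed 0.
Test 1: faults giving observed 0 are {U1 stuck-at-1, U1 inverted output, U2 stuck-at-1, U2 inverted output, U3 stuck-at-0, U3 inverted output}.
Test 2 (x1=0, x2=0): fault-free U1=1, U2=1, U3=1 → 1; observed 0. Eliminates U1 stuck-at-1, U1 inverted output, U2 stuck-at-1, U2 inverted output.
Test 3 (x1=1, x2=1): fault-free U1=0, U2=1, U3=0 → 0; observed 1. Eliminates U3 stuck-at-0.
Only U3 inverted output is consistent with every test.

U3 inverted output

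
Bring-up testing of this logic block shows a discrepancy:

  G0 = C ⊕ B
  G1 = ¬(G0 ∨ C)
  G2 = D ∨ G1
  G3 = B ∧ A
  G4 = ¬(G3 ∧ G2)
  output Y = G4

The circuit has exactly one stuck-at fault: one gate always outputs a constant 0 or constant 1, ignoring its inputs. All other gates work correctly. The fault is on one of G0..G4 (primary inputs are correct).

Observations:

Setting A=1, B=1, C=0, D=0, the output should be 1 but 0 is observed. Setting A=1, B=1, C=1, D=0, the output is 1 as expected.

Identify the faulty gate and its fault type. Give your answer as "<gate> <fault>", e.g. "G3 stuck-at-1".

G0 stuck-at-0

Fault-free values for test 1 (A=1, B=1, C=0, D=0): G0=1, G1=0, G2=0, G3=1, G4=1, giving Y=1. Observed 0.
Test 1: faults giving observed 0 are {G0 stuck-at-0, G1 stuck-at-1, G2 stuck-at-1, G4 stuck-at-0}.
Test 2 (A=1, B=1, C=1, D=0): fault-free G0=0, G1=0, G2=0, G3=1, G4=1 → 1; observed 1. Eliminates G1 stuck-at-1, G2 stuck-at-1, G4 stuck-at-0.
Only G0 stuck-at-0 is consistent with every test.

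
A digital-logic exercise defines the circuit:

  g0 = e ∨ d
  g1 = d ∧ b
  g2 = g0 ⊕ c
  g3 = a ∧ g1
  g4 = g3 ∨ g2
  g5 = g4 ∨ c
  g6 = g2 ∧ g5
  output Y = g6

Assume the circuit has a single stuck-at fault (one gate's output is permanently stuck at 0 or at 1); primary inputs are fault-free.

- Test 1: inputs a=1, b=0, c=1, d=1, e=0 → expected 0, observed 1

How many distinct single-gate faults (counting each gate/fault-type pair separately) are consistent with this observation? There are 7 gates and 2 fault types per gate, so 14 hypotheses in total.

3

Fault-free: g0=1, g1=0, g2=0, g3=0, g4=0, g5=1, g6=0 → 0. Observed 1.
  g0 stuck-at-0: output 1 ✓
  g0 stuck-at-1: output 0 ✗
  g1 stuck-at-0: output 0 ✗
  g1 stuck-at-1: output 0 ✗
  g2 stuck-at-0: output 0 ✗
  g2 stuck-at-1: output 1 ✓
  g3 stuck-at-0: output 0 ✗
  g3 stuck-at-1: output 0 ✗
  g4 stuck-at-0: output 0 ✗
  g4 stuck-at-1: output 0 ✗
  g5 stuck-at-0: output 0 ✗
  g5 stuck-at-1: output 0 ✗
  g6 stuck-at-0: output 0 ✗
  g6 stuck-at-1: output 1 ✓
Consistent faults: {g0 stuck-at-0, g2 stuck-at-1, g6 stuck-at-1} — 3 in all.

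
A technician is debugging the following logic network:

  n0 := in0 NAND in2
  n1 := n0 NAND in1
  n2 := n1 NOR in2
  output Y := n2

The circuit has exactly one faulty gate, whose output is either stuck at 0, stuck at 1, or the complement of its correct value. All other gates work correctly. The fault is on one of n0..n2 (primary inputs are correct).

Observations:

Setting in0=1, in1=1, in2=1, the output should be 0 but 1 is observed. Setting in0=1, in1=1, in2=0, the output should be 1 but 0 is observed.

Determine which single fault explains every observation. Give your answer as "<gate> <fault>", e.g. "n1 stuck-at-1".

Fault-free values for test 1 (in0=1, in1=1, in2=1): n0=0, n1=1, n2=0, giving Y=0. Observed 1.
Test 1: faults giving observed 1 are {n2 stuck-at-1, n2 inverted output}.
Test 2 (in0=1, in1=1, in2=0): fault-free n0=1, n1=0, n2=1 → 1; observed 0. Eliminates n2 stuck-at-1.
Only n2 inverted output is consistent with every test.

n2 inverted output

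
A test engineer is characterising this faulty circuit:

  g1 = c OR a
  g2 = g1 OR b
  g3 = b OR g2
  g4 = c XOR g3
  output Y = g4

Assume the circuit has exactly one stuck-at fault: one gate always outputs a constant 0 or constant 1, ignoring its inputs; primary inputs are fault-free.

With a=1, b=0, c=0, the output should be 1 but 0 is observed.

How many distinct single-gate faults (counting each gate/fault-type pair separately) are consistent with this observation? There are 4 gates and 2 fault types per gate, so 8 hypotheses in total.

Fault-free: g1=1, g2=1, g3=1, g4=1 → 1. Observed 0.
  g1 stuck-at-0: output 0 ✓
  g1 stuck-at-1: output 1 ✗
  g2 stuck-at-0: output 0 ✓
  g2 stuck-at-1: output 1 ✗
  g3 stuck-at-0: output 0 ✓
  g3 stuck-at-1: output 1 ✗
  g4 stuck-at-0: output 0 ✓
  g4 stuck-at-1: output 1 ✗
Consistent faults: {g1 stuck-at-0, g2 stuck-at-0, g3 stuck-at-0, g4 stuck-at-0} — 4 in all.

4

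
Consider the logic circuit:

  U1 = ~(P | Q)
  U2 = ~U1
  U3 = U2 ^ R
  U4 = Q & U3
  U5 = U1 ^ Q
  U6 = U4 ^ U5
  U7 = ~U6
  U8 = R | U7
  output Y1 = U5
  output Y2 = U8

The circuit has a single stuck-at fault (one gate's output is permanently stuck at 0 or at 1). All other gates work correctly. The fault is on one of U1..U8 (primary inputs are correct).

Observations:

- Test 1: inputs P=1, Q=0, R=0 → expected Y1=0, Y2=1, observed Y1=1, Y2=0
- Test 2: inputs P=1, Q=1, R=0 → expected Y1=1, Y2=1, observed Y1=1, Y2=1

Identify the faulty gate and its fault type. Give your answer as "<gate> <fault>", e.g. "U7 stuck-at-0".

U5 stuck-at-1

Fault-free values for test 1 (P=1, Q=0, R=0): U1=0, U2=1, U3=1, U4=0, U5=0, U6=0, U7=1, U8=1, giving Y1=0, Y2=1. Observed Y1=1, Y2=0.
Test 1: faults giving observed Y1=1, Y2=0 are {U1 stuck-at-1, U5 stuck-at-1}.
Test 2 (P=1, Q=1, R=0): fault-free U1=0, U2=1, U3=1, U4=1, U5=1, U6=0, U7=1, U8=1 → Y1=1, Y2=1; observed Y1=1, Y2=1. Eliminates U1 stuck-at-1.
Only U5 stuck-at-1 is consistent with every test.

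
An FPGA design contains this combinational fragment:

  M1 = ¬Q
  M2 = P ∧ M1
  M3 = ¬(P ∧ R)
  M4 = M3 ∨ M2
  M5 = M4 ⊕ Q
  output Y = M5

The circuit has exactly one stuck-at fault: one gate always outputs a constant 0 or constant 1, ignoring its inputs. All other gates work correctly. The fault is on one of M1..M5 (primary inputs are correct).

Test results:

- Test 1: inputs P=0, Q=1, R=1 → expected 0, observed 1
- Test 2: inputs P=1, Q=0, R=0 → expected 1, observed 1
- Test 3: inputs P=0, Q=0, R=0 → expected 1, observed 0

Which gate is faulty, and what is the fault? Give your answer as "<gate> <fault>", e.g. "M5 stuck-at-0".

Fault-free values for test 1 (P=0, Q=1, R=1): M1=0, M2=0, M3=1, M4=1, M5=0, giving Y=0. Observed 1.
Test 1: faults giving observed 1 are {M3 stuck-at-0, M4 stuck-at-0, M5 stuck-at-1}.
Test 2 (P=1, Q=0, R=0): fault-free M1=1, M2=1, M3=1, M4=1, M5=1 → 1; observed 1. Eliminates M4 stuck-at-0.
Test 3 (P=0, Q=0, R=0): fault-free M1=1, M2=0, M3=1, M4=1, M5=1 → 1; observed 0. Eliminates M5 stuck-at-1.
Only M3 stuck-at-0 is consistent with every test.

M3 stuck-at-0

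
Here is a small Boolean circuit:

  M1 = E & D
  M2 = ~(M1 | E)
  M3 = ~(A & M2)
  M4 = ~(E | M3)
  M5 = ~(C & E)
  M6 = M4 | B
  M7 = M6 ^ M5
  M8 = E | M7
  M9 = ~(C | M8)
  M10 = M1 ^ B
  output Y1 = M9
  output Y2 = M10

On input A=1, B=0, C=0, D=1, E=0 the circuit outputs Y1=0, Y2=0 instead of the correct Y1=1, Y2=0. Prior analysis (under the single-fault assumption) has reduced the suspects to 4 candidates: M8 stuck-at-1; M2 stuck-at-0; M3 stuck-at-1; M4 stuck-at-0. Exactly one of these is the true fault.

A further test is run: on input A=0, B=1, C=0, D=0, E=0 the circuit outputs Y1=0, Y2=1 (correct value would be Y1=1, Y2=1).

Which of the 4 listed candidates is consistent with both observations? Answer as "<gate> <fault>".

M8 stuck-at-1

Evaluate each candidate on input A=0, B=1, C=0, D=0, E=0:
  M8 stuck-at-1: M1=0, M2=1, M3=1, M4=0, M5=1, M6=1, M7=0, M8=1 [stuck-at-1], M9=0, M10=1 → Y1=0, Y2=1 — matches
  M2 stuck-at-0: M1=0, M2=0 [stuck-at-0], M3=1, M4=0, M5=1, M6=1, M7=0, M8=0, M9=1, M10=1 → Y1=1, Y2=1 — eliminated
  M3 stuck-at-1: M1=0, M2=1, M3=1 [stuck-at-1], M4=0, M5=1, M6=1, M7=0, M8=0, M9=1, M10=1 → Y1=1, Y2=1 — eliminated
  M4 stuck-at-0: M1=0, M2=1, M3=1, M4=0 [stuck-at-0], M5=1, M6=1, M7=0, M8=0, M9=1, M10=1 → Y1=1, Y2=1 — eliminated
Only M8 stuck-at-1 reproduces the observed Y1=0, Y2=1.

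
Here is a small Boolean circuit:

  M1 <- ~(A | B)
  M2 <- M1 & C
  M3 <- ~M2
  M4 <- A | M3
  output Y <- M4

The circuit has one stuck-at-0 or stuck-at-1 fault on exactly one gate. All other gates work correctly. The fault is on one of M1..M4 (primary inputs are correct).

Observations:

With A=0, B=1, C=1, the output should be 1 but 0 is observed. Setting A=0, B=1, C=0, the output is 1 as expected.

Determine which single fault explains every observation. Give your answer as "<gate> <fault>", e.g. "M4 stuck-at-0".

Fault-free values for test 1 (A=0, B=1, C=1): M1=0, M2=0, M3=1, M4=1, giving Y=1. Observed 0.
Test 1: faults giving observed 0 are {M1 stuck-at-1, M2 stuck-at-1, M3 stuck-at-0, M4 stuck-at-0}.
Test 2 (A=0, B=1, C=0): fault-free M1=0, M2=0, M3=1, M4=1 → 1; observed 1. Eliminates M2 stuck-at-1, M3 stuck-at-0, M4 stuck-at-0.
Only M1 stuck-at-1 is consistent with every test.

M1 stuck-at-1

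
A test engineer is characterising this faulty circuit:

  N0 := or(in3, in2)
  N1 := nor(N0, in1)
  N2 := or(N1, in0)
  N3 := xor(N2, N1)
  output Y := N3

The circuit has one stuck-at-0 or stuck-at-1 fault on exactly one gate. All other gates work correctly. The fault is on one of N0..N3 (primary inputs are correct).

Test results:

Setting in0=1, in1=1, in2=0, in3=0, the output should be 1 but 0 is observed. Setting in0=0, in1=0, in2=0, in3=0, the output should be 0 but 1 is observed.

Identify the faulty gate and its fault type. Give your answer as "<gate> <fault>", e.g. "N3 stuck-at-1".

Fault-free values for test 1 (in0=1, in1=1, in2=0, in3=0): N0=0, N1=0, N2=1, N3=1, giving Y=1. Observed 0.
Test 1: faults giving observed 0 are {N1 stuck-at-1, N2 stuck-at-0, N3 stuck-at-0}.
Test 2 (in0=0, in1=0, in2=0, in3=0): fault-free N0=0, N1=1, N2=1, N3=0 → 0; observed 1. Eliminates N1 stuck-at-1, N3 stuck-at-0.
Only N2 stuck-at-0 is consistent with every test.

N2 stuck-at-0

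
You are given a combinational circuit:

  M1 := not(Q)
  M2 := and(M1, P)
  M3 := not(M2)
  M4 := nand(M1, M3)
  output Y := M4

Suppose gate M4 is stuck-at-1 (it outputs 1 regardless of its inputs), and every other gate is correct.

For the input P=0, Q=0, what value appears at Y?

Propagate with M4 forced: M1=1, M2=0, M3=1, M4=1 [stuck-at-1].
So Y = 1. (Without the fault it would be 0.)

1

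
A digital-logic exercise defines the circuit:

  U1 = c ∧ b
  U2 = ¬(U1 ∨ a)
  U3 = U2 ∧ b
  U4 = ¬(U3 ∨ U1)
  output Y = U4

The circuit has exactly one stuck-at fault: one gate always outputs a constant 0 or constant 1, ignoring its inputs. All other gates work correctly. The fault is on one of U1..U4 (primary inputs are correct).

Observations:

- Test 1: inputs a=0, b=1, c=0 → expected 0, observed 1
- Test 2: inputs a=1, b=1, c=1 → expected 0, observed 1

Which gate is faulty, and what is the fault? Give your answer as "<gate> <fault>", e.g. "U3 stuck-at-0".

Fault-free values for test 1 (a=0, b=1, c=0): U1=0, U2=1, U3=1, U4=0, giving Y=0. Observed 1.
Test 1: faults giving observed 1 are {U2 stuck-at-0, U3 stuck-at-0, U4 stuck-at-1}.
Test 2 (a=1, b=1, c=1): fault-free U1=1, U2=0, U3=0, U4=0 → 0; observed 1. Eliminates U2 stuck-at-0, U3 stuck-at-0.
Only U4 stuck-at-1 is consistent with every test.

U4 stuck-at-1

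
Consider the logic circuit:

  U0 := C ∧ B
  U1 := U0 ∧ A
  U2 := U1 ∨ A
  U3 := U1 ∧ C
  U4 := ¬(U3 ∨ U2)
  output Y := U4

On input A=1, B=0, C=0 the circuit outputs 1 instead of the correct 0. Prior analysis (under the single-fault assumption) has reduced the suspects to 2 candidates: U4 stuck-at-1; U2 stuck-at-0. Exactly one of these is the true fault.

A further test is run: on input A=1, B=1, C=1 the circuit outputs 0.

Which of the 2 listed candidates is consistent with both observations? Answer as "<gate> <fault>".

U2 stuck-at-0

Evaluate each candidate on input A=1, B=1, C=1:
  U4 stuck-at-1: U0=1, U1=1, U2=1, U3=1, U4=1 [stuck-at-1] → 1 — eliminated
  U2 stuck-at-0: U0=1, U1=1, U2=0 [stuck-at-0], U3=1, U4=0 → 0 — matches
Only U2 stuck-at-0 reproduces the observed 0.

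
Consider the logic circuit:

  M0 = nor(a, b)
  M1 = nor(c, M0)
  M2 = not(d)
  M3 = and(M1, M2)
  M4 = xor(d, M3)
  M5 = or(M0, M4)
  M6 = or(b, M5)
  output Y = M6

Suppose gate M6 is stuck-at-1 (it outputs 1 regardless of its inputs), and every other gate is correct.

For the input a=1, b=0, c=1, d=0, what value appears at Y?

Propagate with M6 forced: M0=0, M1=0, M2=1, M3=0, M4=0, M5=0, M6=1 [stuck-at-1].
So Y = 1. (Without the fault it would be 0.)

1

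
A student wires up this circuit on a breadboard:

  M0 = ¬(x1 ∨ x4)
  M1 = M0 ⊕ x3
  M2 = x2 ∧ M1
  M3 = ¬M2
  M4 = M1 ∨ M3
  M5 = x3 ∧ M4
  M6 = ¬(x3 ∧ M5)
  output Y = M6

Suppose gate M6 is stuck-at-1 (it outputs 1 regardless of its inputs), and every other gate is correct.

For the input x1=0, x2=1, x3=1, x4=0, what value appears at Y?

Propagate with M6 forced: M0=1, M1=0, M2=0, M3=1, M4=1, M5=1, M6=1 [stuck-at-1].
So Y = 1. (Without the fault it would be 0.)

1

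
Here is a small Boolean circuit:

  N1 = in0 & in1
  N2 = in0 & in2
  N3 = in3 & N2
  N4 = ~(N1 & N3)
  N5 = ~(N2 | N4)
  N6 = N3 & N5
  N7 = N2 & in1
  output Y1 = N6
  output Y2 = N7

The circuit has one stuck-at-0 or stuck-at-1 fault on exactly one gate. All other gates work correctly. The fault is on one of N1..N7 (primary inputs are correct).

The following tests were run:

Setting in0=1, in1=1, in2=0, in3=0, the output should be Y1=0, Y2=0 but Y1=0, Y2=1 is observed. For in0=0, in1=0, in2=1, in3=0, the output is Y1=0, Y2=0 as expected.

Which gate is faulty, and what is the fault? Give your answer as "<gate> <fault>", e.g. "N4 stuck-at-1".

Fault-free values for test 1 (in0=1, in1=1, in2=0, in3=0): N1=1, N2=0, N3=0, N4=1, N5=0, N6=0, N7=0, giving Y1=0, Y2=0. Observed Y1=0, Y2=1.
Test 1: faults giving observed Y1=0, Y2=1 are {N2 stuck-at-1, N7 stuck-at-1}.
Test 2 (in0=0, in1=0, in2=1, in3=0): fault-free N1=0, N2=0, N3=0, N4=1, N5=0, N6=0, N7=0 → Y1=0, Y2=0; observed Y1=0, Y2=0. Eliminates N7 stuck-at-1.
Only N2 stuck-at-1 is consistent with every test.

N2 stuck-at-1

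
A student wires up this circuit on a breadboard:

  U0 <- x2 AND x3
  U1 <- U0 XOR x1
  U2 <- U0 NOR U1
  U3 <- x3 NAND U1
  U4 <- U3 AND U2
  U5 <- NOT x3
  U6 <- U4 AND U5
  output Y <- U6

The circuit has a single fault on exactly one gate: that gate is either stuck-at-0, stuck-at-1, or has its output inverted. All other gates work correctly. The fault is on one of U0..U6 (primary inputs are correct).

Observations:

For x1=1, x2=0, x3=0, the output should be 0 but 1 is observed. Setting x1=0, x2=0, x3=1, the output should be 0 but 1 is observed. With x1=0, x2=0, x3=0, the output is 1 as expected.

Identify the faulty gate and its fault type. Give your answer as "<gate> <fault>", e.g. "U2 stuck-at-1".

Fault-free values for test 1 (x1=1, x2=0, x3=0): U0=0, U1=1, U2=0, U3=1, U4=0, U5=1, U6=0, giving Y=0. Observed 1.
Test 1: faults giving observed 1 are {U1 stuck-at-0, U1 inverted output, U2 stuck-at-1, U2 inverted output, U4 stuck-at-1, U4 inverted output, U6 stuck-at-1, U6 inverted output}.
Test 2 (x1=0, x2=0, x3=1): fault-free U0=0, U1=0, U2=1, U3=1, U4=1, U5=0, U6=0 → 0; observed 1. Eliminates U1 stuck-at-0, U1 inverted output, U2 stuck-at-1, U2 inverted output, U4 stuck-at-1, U4 inverted output.
Test 3 (x1=0, x2=0, x3=0): fault-free U0=0, U1=0, U2=1, U3=1, U4=1, U5=1, U6=1 → 1; observed 1. Eliminates U6 inverted output.
Only U6 stuck-at-1 is consistent with every test.

U6 stuck-at-1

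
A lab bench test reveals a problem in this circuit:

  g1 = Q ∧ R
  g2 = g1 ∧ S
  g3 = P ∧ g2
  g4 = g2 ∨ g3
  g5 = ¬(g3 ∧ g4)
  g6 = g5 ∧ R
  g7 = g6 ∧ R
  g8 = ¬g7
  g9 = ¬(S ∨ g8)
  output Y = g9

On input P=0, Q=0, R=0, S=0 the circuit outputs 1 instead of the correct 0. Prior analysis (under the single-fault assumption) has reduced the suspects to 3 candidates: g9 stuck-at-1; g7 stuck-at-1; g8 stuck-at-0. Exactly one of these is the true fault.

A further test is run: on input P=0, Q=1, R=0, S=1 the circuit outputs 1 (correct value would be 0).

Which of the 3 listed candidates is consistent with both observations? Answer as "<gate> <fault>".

Evaluate each candidate on input P=0, Q=1, R=0, S=1:
  g9 stuck-at-1: g1=0, g2=0, g3=0, g4=0, g5=1, g6=0, g7=0, g8=1, g9=1 [stuck-at-1] → 1 — matches
  g7 stuck-at-1: g1=0, g2=0, g3=0, g4=0, g5=1, g6=0, g7=1 [stuck-at-1], g8=0, g9=0 → 0 — eliminated
  g8 stuck-at-0: g1=0, g2=0, g3=0, g4=0, g5=1, g6=0, g7=0, g8=0 [stuck-at-0], g9=0 → 0 — eliminated
Only g9 stuck-at-1 reproduces the observed 1.

g9 stuck-at-1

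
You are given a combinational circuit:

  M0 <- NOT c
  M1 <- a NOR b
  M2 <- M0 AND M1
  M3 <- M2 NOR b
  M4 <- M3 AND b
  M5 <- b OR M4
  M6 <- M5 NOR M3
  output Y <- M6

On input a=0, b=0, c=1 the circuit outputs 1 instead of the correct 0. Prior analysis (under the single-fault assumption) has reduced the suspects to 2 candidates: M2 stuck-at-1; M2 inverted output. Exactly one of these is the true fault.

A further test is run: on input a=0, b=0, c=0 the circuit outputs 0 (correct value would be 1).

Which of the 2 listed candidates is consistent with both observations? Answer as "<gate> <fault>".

Evaluate each candidate on input a=0, b=0, c=0:
  M2 stuck-at-1: M0=1, M1=1, M2=1 [stuck-at-1], M3=0, M4=0, M5=0, M6=1 → 1 — eliminated
  M2 inverted output: M0=1, M1=1, M2=0 [inverted output], M3=1, M4=0, M5=0, M6=0 → 0 — matches
Only M2 inverted output reproduces the observed 0.

M2 inverted output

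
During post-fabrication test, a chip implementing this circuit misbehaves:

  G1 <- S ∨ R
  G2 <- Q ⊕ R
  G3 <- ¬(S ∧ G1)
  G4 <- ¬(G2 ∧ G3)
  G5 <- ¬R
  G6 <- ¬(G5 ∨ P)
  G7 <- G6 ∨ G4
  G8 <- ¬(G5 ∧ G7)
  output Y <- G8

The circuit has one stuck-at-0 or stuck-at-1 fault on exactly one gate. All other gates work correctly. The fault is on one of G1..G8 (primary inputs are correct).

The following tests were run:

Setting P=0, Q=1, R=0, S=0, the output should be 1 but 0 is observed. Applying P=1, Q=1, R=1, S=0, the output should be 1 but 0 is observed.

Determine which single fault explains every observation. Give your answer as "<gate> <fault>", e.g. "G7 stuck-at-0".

Fault-free values for test 1 (P=0, Q=1, R=0, S=0): G1=0, G2=1, G3=1, G4=0, G5=1, G6=0, G7=0, G8=1, giving Y=1. Observed 0.
Test 1: faults giving observed 0 are {G2 stuck-at-0, G3 stuck-at-0, G4 stuck-at-1, G6 stuck-at-1, G7 stuck-at-1, G8 stuck-at-0}.
Test 2 (P=1, Q=1, R=1, S=0): fault-free G1=1, G2=0, G3=1, G4=1, G5=0, G6=0, G7=1, G8=1 → 1; observed 0. Eliminates G2 stuck-at-0, G3 stuck-at-0, G4 stuck-at-1, G6 stuck-at-1, G7 stuck-at-1.
Only G8 stuck-at-0 is consistent with every test.

G8 stuck-at-0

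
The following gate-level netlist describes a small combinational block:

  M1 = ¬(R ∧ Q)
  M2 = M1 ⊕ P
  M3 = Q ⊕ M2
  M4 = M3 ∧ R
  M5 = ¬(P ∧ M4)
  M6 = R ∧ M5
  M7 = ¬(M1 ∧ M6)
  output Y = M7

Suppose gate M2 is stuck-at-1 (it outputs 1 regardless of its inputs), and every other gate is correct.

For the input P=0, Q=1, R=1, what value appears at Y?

1

Propagate with M2 forced: M1=0, M2=1 [stuck-at-1], M3=0, M4=0, M5=1, M6=1, M7=1.
So Y = 1. (Same as the fault-free value — the fault is masked on this input.)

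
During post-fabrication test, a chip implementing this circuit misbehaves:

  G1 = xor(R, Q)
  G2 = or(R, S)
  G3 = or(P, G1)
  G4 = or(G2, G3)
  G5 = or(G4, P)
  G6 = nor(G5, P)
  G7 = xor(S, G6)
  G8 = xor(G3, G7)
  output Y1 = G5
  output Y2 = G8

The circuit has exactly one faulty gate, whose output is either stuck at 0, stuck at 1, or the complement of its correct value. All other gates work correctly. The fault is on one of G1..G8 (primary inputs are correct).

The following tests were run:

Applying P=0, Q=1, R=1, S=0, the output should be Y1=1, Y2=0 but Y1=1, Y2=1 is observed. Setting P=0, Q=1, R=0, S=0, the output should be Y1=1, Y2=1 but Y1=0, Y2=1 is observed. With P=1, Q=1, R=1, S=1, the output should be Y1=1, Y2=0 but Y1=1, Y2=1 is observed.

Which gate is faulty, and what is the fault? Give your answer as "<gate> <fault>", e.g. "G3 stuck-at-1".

G3 inverted output

Fault-free values for test 1 (P=0, Q=1, R=1, S=0): G1=0, G2=1, G3=0, G4=1, G5=1, G6=0, G7=0, G8=0, giving Y1=1, Y2=0. Observed Y1=1, Y2=1.
Test 1: faults giving observed Y1=1, Y2=1 are {G1 stuck-at-1, G1 inverted output, G3 stuck-at-1, G3 inverted output, G6 stuck-at-1, G6 inverted output, G7 stuck-at-1, G7 inverted output, G8 stuck-at-1, G8 inverted output}.
Test 2 (P=0, Q=1, R=0, S=0): fault-free G1=1, G2=0, G3=1, G4=1, G5=1, G6=0, G7=0, G8=1 → Y1=1, Y2=1; observed Y1=0, Y2=1. Eliminates G1 stuck-at-1, G3 stuck-at-1, G6 stuck-at-1, G6 inverted output, G7 stuck-at-1, G7 inverted output, G8 stuck-at-1, G8 inverted output.
Test 3 (P=1, Q=1, R=1, S=1): fault-free G1=0, G2=1, G3=1, G4=1, G5=1, G6=0, G7=1, G8=0 → Y1=1, Y2=0; observed Y1=1, Y2=1. Eliminates G1 inverted output.
Only G3 inverted output is consistent with every test.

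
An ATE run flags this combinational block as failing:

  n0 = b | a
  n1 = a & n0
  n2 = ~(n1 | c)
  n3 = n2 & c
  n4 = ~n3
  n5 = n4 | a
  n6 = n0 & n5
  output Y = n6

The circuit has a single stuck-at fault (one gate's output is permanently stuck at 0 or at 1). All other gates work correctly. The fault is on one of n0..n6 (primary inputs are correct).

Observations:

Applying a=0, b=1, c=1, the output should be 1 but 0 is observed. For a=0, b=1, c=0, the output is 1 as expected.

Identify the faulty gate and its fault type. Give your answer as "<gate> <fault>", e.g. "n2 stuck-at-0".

n2 stuck-at-1

Fault-free values for test 1 (a=0, b=1, c=1): n0=1, n1=0, n2=0, n3=0, n4=1, n5=1, n6=1, giving Y=1. Observed 0.
Test 1: faults giving observed 0 are {n0 stuck-at-0, n2 stuck-at-1, n3 stuck-at-1, n4 stuck-at-0, n5 stuck-at-0, n6 stuck-at-0}.
Test 2 (a=0, b=1, c=0): fault-free n0=1, n1=0, n2=1, n3=0, n4=1, n5=1, n6=1 → 1; observed 1. Eliminates n0 stuck-at-0, n3 stuck-at-1, n4 stuck-at-0, n5 stuck-at-0, n6 stuck-at-0.
Only n2 stuck-at-1 is consistent with every test.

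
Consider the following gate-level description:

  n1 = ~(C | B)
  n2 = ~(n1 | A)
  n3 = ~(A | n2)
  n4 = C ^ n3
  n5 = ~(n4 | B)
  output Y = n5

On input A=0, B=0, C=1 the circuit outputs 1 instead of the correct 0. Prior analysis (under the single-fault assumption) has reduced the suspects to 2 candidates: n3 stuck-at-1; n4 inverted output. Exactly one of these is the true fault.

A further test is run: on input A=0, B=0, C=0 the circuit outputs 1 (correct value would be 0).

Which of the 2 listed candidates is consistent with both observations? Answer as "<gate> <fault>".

n4 inverted output

Evaluate each candidate on input A=0, B=0, C=0:
  n3 stuck-at-1: n1=1, n2=0, n3=1 [stuck-at-1], n4=1, n5=0 → 0 — eliminated
  n4 inverted output: n1=1, n2=0, n3=1, n4=0 [inverted output], n5=1 → 1 — matches
Only n4 inverted output reproduces the observed 1.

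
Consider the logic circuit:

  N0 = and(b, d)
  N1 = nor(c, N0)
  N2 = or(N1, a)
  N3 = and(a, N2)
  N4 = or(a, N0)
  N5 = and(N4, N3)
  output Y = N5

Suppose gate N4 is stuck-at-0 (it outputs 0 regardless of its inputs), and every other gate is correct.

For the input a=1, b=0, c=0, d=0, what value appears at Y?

Propagate with N4 forced: N0=0, N1=1, N2=1, N3=1, N4=0 [stuck-at-0], N5=0.
So Y = 0. (Without the fault it would be 1.)

0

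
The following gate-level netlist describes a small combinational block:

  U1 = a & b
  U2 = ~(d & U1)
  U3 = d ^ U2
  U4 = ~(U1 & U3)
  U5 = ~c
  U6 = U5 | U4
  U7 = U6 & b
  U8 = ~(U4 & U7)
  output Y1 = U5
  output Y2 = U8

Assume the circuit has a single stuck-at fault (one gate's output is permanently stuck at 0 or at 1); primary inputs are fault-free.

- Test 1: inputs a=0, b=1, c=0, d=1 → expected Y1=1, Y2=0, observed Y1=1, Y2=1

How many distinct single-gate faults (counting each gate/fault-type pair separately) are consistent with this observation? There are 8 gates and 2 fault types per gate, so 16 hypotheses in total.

5

Fault-free: U1=0, U2=1, U3=0, U4=1, U5=1, U6=1, U7=1, U8=0 → Y1=1, Y2=0. Observed Y1=1, Y2=1.
  U1: stuck-at-1 ✓; others ✗
  U2: none of the 2 fault types match ✗
  U3: none of the 2 fault types match ✗
  U4: stuck-at-0 ✓; others ✗
  U5: none of the 2 fault types match ✗
  U6: stuck-at-0 ✓; others ✗
  U7: stuck-at-0 ✓; others ✗
  U8: stuck-at-1 ✓; others ✗
Consistent faults: {U1 stuck-at-1, U4 stuck-at-0, U6 stuck-at-0, U7 stuck-at-0, U8 stuck-at-1} — 5 in all.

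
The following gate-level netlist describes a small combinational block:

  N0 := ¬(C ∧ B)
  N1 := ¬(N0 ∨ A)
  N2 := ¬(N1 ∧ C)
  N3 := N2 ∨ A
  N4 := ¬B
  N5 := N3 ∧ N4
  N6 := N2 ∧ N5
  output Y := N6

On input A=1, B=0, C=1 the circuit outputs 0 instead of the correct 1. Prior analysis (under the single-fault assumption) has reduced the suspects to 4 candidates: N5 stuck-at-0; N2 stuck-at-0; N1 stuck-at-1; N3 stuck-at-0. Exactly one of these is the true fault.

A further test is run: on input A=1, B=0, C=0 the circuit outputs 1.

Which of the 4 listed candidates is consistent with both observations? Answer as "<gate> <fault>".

Evaluate each candidate on input A=1, B=0, C=0:
  N5 stuck-at-0: N0=1, N1=0, N2=1, N3=1, N4=1, N5=0 [stuck-at-0], N6=0 → 0 — eliminated
  N2 stuck-at-0: N0=1, N1=0, N2=0 [stuck-at-0], N3=1, N4=1, N5=1, N6=0 → 0 — eliminated
  N1 stuck-at-1: N0=1, N1=1 [stuck-at-1], N2=1, N3=1, N4=1, N5=1, N6=1 → 1 — matches
  N3 stuck-at-0: N0=1, N1=0, N2=1, N3=0 [stuck-at-0], N4=1, N5=0, N6=0 → 0 — eliminated
Only N1 stuck-at-1 reproduces the observed 1.

N1 stuck-at-1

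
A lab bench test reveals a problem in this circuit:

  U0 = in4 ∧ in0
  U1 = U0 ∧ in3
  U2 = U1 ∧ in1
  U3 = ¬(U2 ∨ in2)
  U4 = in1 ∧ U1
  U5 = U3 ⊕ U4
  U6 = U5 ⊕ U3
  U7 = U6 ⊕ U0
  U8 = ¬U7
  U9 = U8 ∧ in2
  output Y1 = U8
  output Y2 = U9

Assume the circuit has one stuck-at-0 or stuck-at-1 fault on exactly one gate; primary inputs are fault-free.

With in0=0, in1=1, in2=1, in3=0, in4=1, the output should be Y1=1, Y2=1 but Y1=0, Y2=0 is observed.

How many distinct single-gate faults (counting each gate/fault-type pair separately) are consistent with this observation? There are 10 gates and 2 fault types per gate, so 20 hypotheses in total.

Fault-free: U0=0, U1=0, U2=0, U3=0, U4=0, U5=0, U6=0, U7=0, U8=1, U9=1 → Y1=1, Y2=1. Observed Y1=0, Y2=0.
  U0: stuck-at-1 ✓; others ✗
  U1: stuck-at-1 ✓; others ✗
  U2: none of the 2 fault types match ✗
  U3: none of the 2 fault types match ✗
  U4: stuck-at-1 ✓; others ✗
  U5: stuck-at-1 ✓; others ✗
  U6: stuck-at-1 ✓; others ✗
  U7: stuck-at-1 ✓; others ✗
  U8: stuck-at-0 ✓; others ✗
  U9: none of the 2 fault types match ✗
Consistent faults: {U0 stuck-at-1, U1 stuck-at-1, U4 stuck-at-1, U5 stuck-at-1, U6 stuck-at-1, U7 stuck-at-1, U8 stuck-at-0} — 7 in all.

7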